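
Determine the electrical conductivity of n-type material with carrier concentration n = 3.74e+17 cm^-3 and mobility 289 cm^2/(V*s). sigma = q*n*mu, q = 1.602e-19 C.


Step 1: sigma = q * n * mu
Step 2: sigma = 1.602e-19 * 3.74e+17 * 289
Step 3: sigma = 1.732e+01 S/cm

1.732e+01


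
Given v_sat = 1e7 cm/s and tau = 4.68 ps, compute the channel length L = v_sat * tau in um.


Step 1: tau in seconds = 4.68 ps * 1e-12 = 4.6800e-12 s
Step 2: L = v_sat * tau = 1e7 * 4.6800e-12 = 4.6800e-05 cm
Step 3: L in um = 4.6800e-05 * 1e4 = 0.468 um

0.468


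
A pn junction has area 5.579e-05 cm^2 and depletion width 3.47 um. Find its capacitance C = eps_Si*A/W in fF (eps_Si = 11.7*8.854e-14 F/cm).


Step 1: eps_Si = 11.7 * 8.854e-14 = 1.035918e-12 F/cm
Step 2: W in cm = 3.47 * 1e-4 = 3.47e-04 cm
Step 3: C = 1.035918e-12 * 5.579e-05 / 3.47e-04 = 1.665529e-13 F
Step 4: C = 166.55 fF

166.55


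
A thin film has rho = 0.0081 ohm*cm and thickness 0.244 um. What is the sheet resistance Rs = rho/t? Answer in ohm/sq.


Step 1: Convert thickness to cm: t = 0.244 um = 2.4400e-05 cm
Step 2: Rs = rho / t = 0.0081 / 2.4400e-05
Step 3: Rs = 332.0 ohm/sq

332.0


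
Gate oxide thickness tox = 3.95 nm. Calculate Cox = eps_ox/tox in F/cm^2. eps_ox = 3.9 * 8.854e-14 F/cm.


Step 1: eps_ox = 3.9 * 8.854e-14 = 3.45306e-13 F/cm
Step 2: tox in cm = 3.95 nm * 1e-7 = 3.9500e-07 cm
Step 3: Cox = 3.45306e-13 / 3.9500e-07 = 8.74e-07 F/cm^2

8.74e-07


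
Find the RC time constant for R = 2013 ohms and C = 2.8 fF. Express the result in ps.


Step 1: tau = R * C
Step 2: tau = 2013 * 2.8 fF = 2013 * 2.8e-15 F
Step 3: tau = 5.6364e-12 s = 5.6364 ps

5.6364


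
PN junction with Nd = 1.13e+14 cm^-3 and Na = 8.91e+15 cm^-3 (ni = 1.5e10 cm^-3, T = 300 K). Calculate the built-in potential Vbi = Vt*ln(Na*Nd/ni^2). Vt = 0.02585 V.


Step 1: Compute Na*Nd/ni^2 = 8.91e+15 * 1.13e+14 / (1.5e10)^2 = 4.4748e+09
Step 2: ln(4.4748e+09) = 22.2217
Step 3: Vbi = 0.02585 * 22.2217 = 0.574 V

0.574


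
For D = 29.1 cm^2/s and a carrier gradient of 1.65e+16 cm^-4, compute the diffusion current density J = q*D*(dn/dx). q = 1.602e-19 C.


Step 1: J = q * D * (dn/dx)
Step 2: J = 1.602e-19 * 29.1 * 1.65e+16
Step 3: J = 7.69e-02 A/cm^2

7.69e-02


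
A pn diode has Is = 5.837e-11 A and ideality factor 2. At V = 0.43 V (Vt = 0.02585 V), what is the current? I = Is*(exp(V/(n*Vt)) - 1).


Step 1: V/(n*Vt) = 0.43/(2*0.02585) = 8.3172
Step 2: exp(8.3172) = 4.0937e+03
Step 3: I = 5.837e-11 * (4.0937e+03 - 1) = 2.39e-07 A

2.39e-07


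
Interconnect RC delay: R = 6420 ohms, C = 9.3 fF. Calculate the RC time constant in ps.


Step 1: tau = R * C
Step 2: tau = 6420 * 9.3 fF = 6420 * 9.3e-15 F
Step 3: tau = 5.9706e-11 s = 59.706 ps

59.706


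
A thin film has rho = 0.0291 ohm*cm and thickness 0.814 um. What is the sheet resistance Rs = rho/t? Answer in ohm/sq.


Step 1: Convert thickness to cm: t = 0.814 um = 8.1400e-05 cm
Step 2: Rs = rho / t = 0.0291 / 8.1400e-05
Step 3: Rs = 357.5 ohm/sq

357.5


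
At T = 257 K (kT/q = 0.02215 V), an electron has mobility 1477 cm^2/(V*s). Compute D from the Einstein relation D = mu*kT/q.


Step 1: D = mu * (kT/q)
Step 2: D = 1477 * 0.02215
Step 3: D = 32.72 cm^2/s

32.72


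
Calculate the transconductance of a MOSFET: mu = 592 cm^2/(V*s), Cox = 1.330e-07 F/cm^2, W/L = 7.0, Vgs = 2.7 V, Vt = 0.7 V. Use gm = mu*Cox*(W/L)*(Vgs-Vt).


Step 1: Vov = Vgs - Vt = 2.7 - 0.7 = 2.0 V
Step 2: gm = mu * Cox * (W/L) * Vov
Step 3: gm = 592 * 1.330e-07 * 7.0 * 2.0 = 1.10e-03 S

1.10e-03


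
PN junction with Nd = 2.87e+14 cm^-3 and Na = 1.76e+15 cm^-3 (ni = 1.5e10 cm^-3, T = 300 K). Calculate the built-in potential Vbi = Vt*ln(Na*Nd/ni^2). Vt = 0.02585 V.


Step 1: Compute Na*Nd/ni^2 = 1.76e+15 * 2.87e+14 / (1.5e10)^2 = 2.2450e+09
Step 2: ln(2.2450e+09) = 21.5320
Step 3: Vbi = 0.02585 * 21.5320 = 0.557 V

0.557


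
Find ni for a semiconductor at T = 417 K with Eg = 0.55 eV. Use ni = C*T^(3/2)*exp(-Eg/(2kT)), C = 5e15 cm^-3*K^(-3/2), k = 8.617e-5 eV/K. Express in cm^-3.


Step 1: Compute kT = 8.617e-5 * 417 = 0.03593289 eV
Step 2: Exponent = -Eg/(2kT) = -0.55/(2*0.03593289) = -7.65316
Step 3: T^(3/2) = 417^1.5 = 8515.38
Step 4: ni = 5e15 * 8515.38 * exp(-7.65316) = 2.02e+16 cm^-3

2.02e+16


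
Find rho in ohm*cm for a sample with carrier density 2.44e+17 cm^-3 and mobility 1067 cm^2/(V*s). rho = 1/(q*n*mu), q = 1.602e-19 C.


Step 1: sigma = q * n * mu = 1.602e-19 * 2.44e+17 * 1067 = 4.17077e+01 S/cm
Step 2: rho = 1 / sigma = 1 / 4.17077e+01 = 0.02398 ohm*cm

0.02398


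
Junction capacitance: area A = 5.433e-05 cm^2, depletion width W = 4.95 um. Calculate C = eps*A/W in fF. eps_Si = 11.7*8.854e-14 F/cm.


Step 1: eps_Si = 11.7 * 8.854e-14 = 1.035918e-12 F/cm
Step 2: W in cm = 4.95 * 1e-4 = 4.95e-04 cm
Step 3: C = 1.035918e-12 * 5.433e-05 / 4.95e-04 = 1.136998e-13 F
Step 4: C = 113.7 fF

113.7


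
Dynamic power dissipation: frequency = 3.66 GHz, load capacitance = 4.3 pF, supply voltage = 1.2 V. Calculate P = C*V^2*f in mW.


Step 1: V^2 = 1.2^2 = 1.44 V^2
Step 2: P = C*V^2*f = 4.3e-12 F * 1.44 * 3.66e9 Hz
Step 3: P = 2.266272e-02 W
Step 4: P = 22.663 mW

22.663


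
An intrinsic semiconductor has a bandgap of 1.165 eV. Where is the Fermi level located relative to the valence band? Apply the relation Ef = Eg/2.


Step 1: For an intrinsic semiconductor, the Fermi level sits at midgap.
Step 2: Ef = Eg / 2 = 1.165 / 2 = 0.5825 eV

0.5825


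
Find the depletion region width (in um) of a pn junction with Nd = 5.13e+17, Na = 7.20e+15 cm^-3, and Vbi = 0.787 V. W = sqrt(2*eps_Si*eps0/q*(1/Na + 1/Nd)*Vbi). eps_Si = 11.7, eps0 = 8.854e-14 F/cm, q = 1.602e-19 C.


Step 1: 1/Na + 1/Nd = 1/7.20e+15 + 1/5.13e+17 = 1.40838e-16
Step 2: 2*eps*eps0/q = 2*11.7*8.854e-14/1.602e-19 = 1.293281e+07
Step 3: W^2 = 1.293281e+07 * 1.40838e-16 * 0.787 = 1.43347e-09
Step 4: W = sqrt(1.43347e-09) = 3.786e-05 cm = 0.3786 um

0.3786


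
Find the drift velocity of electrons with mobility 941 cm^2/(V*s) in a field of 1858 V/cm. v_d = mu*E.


Step 1: v_d = mu * E
Step 2: v_d = 941 * 1858 = 1748378
Step 3: v_d = 1.75e+06 cm/s

1.75e+06


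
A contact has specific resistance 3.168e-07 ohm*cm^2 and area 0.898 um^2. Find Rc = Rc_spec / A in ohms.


Step 1: Convert area to cm^2: 0.898 um^2 = 8.9800e-09 cm^2
Step 2: Rc = Rc_spec / A = 3.168e-07 / 8.9800e-09
Step 3: Rc = 3.53e+01 ohms

3.53e+01


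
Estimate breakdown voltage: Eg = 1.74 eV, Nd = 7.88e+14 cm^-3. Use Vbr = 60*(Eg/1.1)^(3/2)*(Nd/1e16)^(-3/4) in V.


Step 1: Eg/1.1 = 1.74/1.1 = 1.581818
Step 2: (Eg/1.1)^1.5 = 1.581818^1.5 = 1.989458
Step 3: (Nd/1e16)^(-0.75) = (0.0788)^(-0.75) = 6.723654
Step 4: Vbr = 60 * 1.989458 * 6.723654 = 802.6 V

802.6


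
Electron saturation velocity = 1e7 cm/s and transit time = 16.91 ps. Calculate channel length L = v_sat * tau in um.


Step 1: tau in seconds = 16.91 ps * 1e-12 = 1.6910e-11 s
Step 2: L = v_sat * tau = 1e7 * 1.6910e-11 = 1.6910e-04 cm
Step 3: L in um = 1.6910e-04 * 1e4 = 1.691 um

1.691


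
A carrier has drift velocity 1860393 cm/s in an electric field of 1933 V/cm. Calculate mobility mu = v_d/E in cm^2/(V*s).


Step 1: mu = v_d / E
Step 2: mu = 1860393 / 1933
Step 3: mu = 962.44 cm^2/(V*s)

962.44


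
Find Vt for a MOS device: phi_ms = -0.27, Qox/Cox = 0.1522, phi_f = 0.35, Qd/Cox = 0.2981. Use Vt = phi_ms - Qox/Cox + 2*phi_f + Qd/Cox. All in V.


Step 1: Vt = phi_ms - Qox/Cox + 2*phi_f + Qd/Cox
Step 2: Vt = -0.27 - 0.1522 + 2*0.35 + 0.2981
Step 3: Vt = -0.27 - 0.1522 + 0.7 + 0.2981
Step 4: Vt = 0.5759 V

0.5759


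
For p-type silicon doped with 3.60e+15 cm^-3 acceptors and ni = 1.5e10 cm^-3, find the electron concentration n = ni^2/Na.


Step 1: Majority hole concentration p ≈ Na = 3.60e+15 cm^-3
Step 2: n = ni^2 / Na = (1.5e10)^2 / 3.60e+15
Step 3: n = 6.25e+04 cm^-3

6.25e+04


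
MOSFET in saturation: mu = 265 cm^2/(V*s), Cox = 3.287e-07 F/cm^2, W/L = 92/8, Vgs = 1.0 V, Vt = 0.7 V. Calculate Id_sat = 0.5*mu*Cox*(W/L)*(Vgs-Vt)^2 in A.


Step 1: Overdrive voltage Vov = Vgs - Vt = 1.0 - 0.7 = 0.3 V
Step 2: W/L = 92/8 = 11.5
Step 3: Id = 0.5 * 265 * 3.287e-07 * 11.5 * 0.3^2
Step 4: Id = 4.51e-05 A

4.51e-05


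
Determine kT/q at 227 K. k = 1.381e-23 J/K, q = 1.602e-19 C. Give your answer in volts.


Step 1: kT = 1.381e-23 * 227 = 3.13487e-21 J
Step 2: Vt = kT/q = 3.13487e-21 / 1.602e-19
Step 3: Vt = 0.01957 V

0.01957


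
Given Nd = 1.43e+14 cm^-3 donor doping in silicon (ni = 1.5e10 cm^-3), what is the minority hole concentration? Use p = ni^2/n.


Step 1: Since Nd >> ni, n ≈ Nd = 1.43e+14 cm^-3
Step 2: p = ni^2 / n = (1.5e10)^2 / 1.43e+14
Step 3: p = 2.25e20 / 1.43e+14 = 1.57e+06 cm^-3

1.57e+06


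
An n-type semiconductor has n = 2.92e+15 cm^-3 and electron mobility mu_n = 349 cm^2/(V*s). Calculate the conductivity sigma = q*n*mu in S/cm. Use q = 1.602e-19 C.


Step 1: sigma = q * n * mu
Step 2: sigma = 1.602e-19 * 2.92e+15 * 349
Step 3: sigma = 1.633e-01 S/cm

1.633e-01


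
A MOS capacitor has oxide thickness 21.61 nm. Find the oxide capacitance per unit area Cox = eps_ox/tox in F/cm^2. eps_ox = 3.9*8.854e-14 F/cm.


Step 1: eps_ox = 3.9 * 8.854e-14 = 3.45306e-13 F/cm
Step 2: tox in cm = 21.61 nm * 1e-7 = 2.1610e-06 cm
Step 3: Cox = 3.45306e-13 / 2.1610e-06 = 1.60e-07 F/cm^2

1.60e-07


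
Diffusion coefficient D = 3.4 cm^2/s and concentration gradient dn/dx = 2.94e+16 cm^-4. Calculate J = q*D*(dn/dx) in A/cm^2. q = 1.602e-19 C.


Step 1: J = q * D * (dn/dx)
Step 2: J = 1.602e-19 * 3.4 * 2.94e+16
Step 3: J = 1.60e-02 A/cm^2

1.60e-02


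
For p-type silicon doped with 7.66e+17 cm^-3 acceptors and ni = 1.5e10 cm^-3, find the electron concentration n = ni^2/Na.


Step 1: Majority hole concentration p ≈ Na = 7.66e+17 cm^-3
Step 2: n = ni^2 / Na = (1.5e10)^2 / 7.66e+17
Step 3: n = 2.94e+02 cm^-3

2.94e+02


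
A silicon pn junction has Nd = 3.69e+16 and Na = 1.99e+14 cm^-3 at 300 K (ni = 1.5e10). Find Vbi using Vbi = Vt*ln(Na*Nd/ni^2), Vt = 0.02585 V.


Step 1: Compute Na*Nd/ni^2 = 1.99e+14 * 3.69e+16 / (1.5e10)^2 = 3.2636e+10
Step 2: ln(3.2636e+10) = 24.2087
Step 3: Vbi = 0.02585 * 24.2087 = 0.626 V

0.626


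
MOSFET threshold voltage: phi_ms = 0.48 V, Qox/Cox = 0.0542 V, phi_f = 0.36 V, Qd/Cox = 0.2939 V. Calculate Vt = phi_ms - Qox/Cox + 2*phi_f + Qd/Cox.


Step 1: Vt = phi_ms - Qox/Cox + 2*phi_f + Qd/Cox
Step 2: Vt = 0.48 - 0.0542 + 2*0.36 + 0.2939
Step 3: Vt = 0.48 - 0.0542 + 0.72 + 0.2939
Step 4: Vt = 1.4397 V

1.4397


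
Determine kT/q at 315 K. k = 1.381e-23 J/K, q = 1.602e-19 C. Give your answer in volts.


Step 1: kT = 1.381e-23 * 315 = 4.35015e-21 J
Step 2: Vt = kT/q = 4.35015e-21 / 1.602e-19
Step 3: Vt = 0.02715 V

0.02715


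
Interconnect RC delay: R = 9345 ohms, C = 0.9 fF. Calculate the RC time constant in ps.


Step 1: tau = R * C
Step 2: tau = 9345 * 0.9 fF = 9345 * 9.0e-16 F
Step 3: tau = 8.4105e-12 s = 8.4105 ps

8.4105


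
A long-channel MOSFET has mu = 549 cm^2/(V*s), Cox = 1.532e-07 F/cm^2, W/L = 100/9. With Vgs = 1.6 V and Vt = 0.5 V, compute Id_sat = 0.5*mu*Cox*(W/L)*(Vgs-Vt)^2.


Step 1: Overdrive voltage Vov = Vgs - Vt = 1.6 - 0.5 = 1.1 V
Step 2: W/L = 100/9 = 11.1111
Step 3: Id = 0.5 * 549 * 1.532e-07 * 11.1111 * 1.1^2
Step 4: Id = 5.65e-04 A

5.65e-04


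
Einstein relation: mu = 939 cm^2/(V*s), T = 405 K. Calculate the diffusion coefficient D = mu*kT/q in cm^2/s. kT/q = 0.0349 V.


Step 1: D = mu * (kT/q)
Step 2: D = 939 * 0.0349
Step 3: D = 32.77 cm^2/s

32.77


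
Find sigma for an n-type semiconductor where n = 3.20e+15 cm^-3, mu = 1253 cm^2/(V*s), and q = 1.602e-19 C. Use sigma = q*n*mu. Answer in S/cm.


Step 1: sigma = q * n * mu
Step 2: sigma = 1.602e-19 * 3.20e+15 * 1253
Step 3: sigma = 6.423e-01 S/cm

6.423e-01


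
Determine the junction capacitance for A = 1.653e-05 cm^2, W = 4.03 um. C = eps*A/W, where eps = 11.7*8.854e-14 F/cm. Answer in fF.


Step 1: eps_Si = 11.7 * 8.854e-14 = 1.035918e-12 F/cm
Step 2: W in cm = 4.03 * 1e-4 = 4.03e-04 cm
Step 3: C = 1.035918e-12 * 1.653e-05 / 4.03e-04 = 4.249063e-14 F
Step 4: C = 42.49 fF

42.49


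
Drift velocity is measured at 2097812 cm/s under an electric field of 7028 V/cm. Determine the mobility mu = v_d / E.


Step 1: mu = v_d / E
Step 2: mu = 2097812 / 7028
Step 3: mu = 298.49 cm^2/(V*s)

298.49


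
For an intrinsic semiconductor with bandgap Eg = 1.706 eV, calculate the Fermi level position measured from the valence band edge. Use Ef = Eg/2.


Step 1: For an intrinsic semiconductor, the Fermi level sits at midgap.
Step 2: Ef = Eg / 2 = 1.706 / 2 = 0.853 eV

0.853


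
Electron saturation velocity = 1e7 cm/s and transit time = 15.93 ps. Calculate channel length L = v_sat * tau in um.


Step 1: tau in seconds = 15.93 ps * 1e-12 = 1.5930e-11 s
Step 2: L = v_sat * tau = 1e7 * 1.5930e-11 = 1.5930e-04 cm
Step 3: L in um = 1.5930e-04 * 1e4 = 1.593 um

1.593


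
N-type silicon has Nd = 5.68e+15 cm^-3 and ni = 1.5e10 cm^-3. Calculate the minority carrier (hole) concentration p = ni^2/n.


Step 1: Since Nd >> ni, n ≈ Nd = 5.68e+15 cm^-3
Step 2: p = ni^2 / n = (1.5e10)^2 / 5.68e+15
Step 3: p = 2.25e20 / 5.68e+15 = 3.96e+04 cm^-3

3.96e+04


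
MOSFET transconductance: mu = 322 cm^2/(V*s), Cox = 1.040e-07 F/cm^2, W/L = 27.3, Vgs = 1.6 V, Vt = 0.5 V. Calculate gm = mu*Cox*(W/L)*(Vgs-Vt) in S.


Step 1: Vov = Vgs - Vt = 1.6 - 0.5 = 1.1 V
Step 2: gm = mu * Cox * (W/L) * Vov
Step 3: gm = 322 * 1.040e-07 * 27.3 * 1.1 = 1.01e-03 S

1.01e-03


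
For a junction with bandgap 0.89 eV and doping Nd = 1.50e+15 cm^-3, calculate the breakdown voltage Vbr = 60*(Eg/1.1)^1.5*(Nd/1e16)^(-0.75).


Step 1: Eg/1.1 = 0.89/1.1 = 0.809091
Step 2: (Eg/1.1)^1.5 = 0.809091^1.5 = 0.727773
Step 3: (Nd/1e16)^(-0.75) = (0.15)^(-0.75) = 4.148887
Step 4: Vbr = 60 * 0.727773 * 4.148887 = 181.2 V

181.2


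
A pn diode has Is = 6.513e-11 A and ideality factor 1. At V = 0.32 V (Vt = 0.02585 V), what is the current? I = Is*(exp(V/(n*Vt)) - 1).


Step 1: V/(n*Vt) = 0.32/(1*0.02585) = 12.3791
Step 2: exp(12.3791) = 2.3778e+05
Step 3: I = 6.513e-11 * (2.3778e+05 - 1) = 1.55e-05 A

1.55e-05


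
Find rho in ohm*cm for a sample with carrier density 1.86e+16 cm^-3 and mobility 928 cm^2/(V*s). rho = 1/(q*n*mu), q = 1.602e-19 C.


Step 1: sigma = q * n * mu = 1.602e-19 * 1.86e+16 * 928 = 2.76518e+00 S/cm
Step 2: rho = 1 / sigma = 1 / 2.76518e+00 = 0.3616 ohm*cm

0.3616


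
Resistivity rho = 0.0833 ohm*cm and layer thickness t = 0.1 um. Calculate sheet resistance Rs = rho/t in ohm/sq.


Step 1: Convert thickness to cm: t = 0.1 um = 1.0000e-05 cm
Step 2: Rs = rho / t = 0.0833 / 1.0000e-05
Step 3: Rs = 8330.0 ohm/sq

8330.0


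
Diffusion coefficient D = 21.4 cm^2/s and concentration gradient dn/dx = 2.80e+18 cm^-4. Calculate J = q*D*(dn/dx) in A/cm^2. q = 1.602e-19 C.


Step 1: J = q * D * (dn/dx)
Step 2: J = 1.602e-19 * 21.4 * 2.80e+18
Step 3: J = 9.60e+00 A/cm^2

9.60e+00


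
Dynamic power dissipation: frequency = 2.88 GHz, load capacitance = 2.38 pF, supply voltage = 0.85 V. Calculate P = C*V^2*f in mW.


Step 1: V^2 = 0.85^2 = 0.7225 V^2
Step 2: P = C*V^2*f = 2.38e-12 F * 0.7225 * 2.88e9 Hz
Step 3: P = 4.952304e-03 W
Step 4: P = 4.952 mW

4.952


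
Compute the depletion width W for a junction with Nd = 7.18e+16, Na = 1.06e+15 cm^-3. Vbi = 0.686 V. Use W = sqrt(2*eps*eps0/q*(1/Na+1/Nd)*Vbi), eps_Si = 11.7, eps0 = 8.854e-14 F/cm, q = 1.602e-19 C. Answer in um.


Step 1: 1/Na + 1/Nd = 1/1.06e+15 + 1/7.18e+16 = 9.57324e-16
Step 2: 2*eps*eps0/q = 2*11.7*8.854e-14/1.602e-19 = 1.293281e+07
Step 3: W^2 = 1.293281e+07 * 9.57324e-16 * 0.686 = 8.49329e-09
Step 4: W = sqrt(8.49329e-09) = 9.216e-05 cm = 0.9216 um

0.9216


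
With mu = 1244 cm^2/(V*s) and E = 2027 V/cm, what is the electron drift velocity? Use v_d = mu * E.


Step 1: v_d = mu * E
Step 2: v_d = 1244 * 2027 = 2521588
Step 3: v_d = 2.52e+06 cm/s

2.52e+06


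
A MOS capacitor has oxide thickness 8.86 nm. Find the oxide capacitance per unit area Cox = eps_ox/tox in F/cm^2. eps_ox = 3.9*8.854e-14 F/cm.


Step 1: eps_ox = 3.9 * 8.854e-14 = 3.45306e-13 F/cm
Step 2: tox in cm = 8.86 nm * 1e-7 = 8.8600e-07 cm
Step 3: Cox = 3.45306e-13 / 8.8600e-07 = 3.90e-07 F/cm^2

3.90e-07


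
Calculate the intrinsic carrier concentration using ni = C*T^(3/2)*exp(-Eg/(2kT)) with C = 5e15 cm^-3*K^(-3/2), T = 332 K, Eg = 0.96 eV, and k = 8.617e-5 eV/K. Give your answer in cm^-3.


Step 1: Compute kT = 8.617e-5 * 332 = 0.02860844 eV
Step 2: Exponent = -Eg/(2kT) = -0.96/(2*0.02860844) = -16.77827
Step 3: T^(3/2) = 332^1.5 = 6049.33
Step 4: ni = 5e15 * 6049.33 * exp(-16.77827) = 1.56e+12 cm^-3

1.56e+12


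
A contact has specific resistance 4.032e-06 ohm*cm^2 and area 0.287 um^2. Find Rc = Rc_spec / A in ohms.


Step 1: Convert area to cm^2: 0.287 um^2 = 2.8700e-09 cm^2
Step 2: Rc = Rc_spec / A = 4.032e-06 / 2.8700e-09
Step 3: Rc = 1.40e+03 ohms

1.40e+03


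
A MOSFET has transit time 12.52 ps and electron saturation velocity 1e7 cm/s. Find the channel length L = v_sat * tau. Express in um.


Step 1: tau in seconds = 12.52 ps * 1e-12 = 1.2520e-11 s
Step 2: L = v_sat * tau = 1e7 * 1.2520e-11 = 1.2520e-04 cm
Step 3: L in um = 1.2520e-04 * 1e4 = 1.252 um

1.252


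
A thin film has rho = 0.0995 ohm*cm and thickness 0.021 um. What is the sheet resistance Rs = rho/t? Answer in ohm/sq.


Step 1: Convert thickness to cm: t = 0.021 um = 2.1000e-06 cm
Step 2: Rs = rho / t = 0.0995 / 2.1000e-06
Step 3: Rs = 47381.0 ohm/sq

47381.0


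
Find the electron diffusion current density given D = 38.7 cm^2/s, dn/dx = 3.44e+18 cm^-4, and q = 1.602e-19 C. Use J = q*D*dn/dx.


Step 1: J = q * D * (dn/dx)
Step 2: J = 1.602e-19 * 38.7 * 3.44e+18
Step 3: J = 2.13e+01 A/cm^2

2.13e+01


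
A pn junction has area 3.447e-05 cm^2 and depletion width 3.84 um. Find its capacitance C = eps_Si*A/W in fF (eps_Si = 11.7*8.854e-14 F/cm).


Step 1: eps_Si = 11.7 * 8.854e-14 = 1.035918e-12 F/cm
Step 2: W in cm = 3.84 * 1e-4 = 3.84e-04 cm
Step 3: C = 1.035918e-12 * 3.447e-05 / 3.84e-04 = 9.298983e-14 F
Step 4: C = 92.99 fF

92.99


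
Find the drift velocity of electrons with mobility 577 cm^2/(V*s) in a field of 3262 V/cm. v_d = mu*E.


Step 1: v_d = mu * E
Step 2: v_d = 577 * 3262 = 1882174
Step 3: v_d = 1.88e+06 cm/s

1.88e+06


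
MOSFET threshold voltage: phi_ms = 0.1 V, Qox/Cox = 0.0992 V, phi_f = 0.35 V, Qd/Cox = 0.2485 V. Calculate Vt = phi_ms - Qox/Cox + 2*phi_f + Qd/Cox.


Step 1: Vt = phi_ms - Qox/Cox + 2*phi_f + Qd/Cox
Step 2: Vt = 0.1 - 0.0992 + 2*0.35 + 0.2485
Step 3: Vt = 0.1 - 0.0992 + 0.7 + 0.2485
Step 4: Vt = 0.9493 V

0.9493


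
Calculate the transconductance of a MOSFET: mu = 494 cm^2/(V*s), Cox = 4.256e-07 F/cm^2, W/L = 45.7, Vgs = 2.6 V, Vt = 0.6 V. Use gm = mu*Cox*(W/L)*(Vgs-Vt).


Step 1: Vov = Vgs - Vt = 2.6 - 0.6 = 2.0 V
Step 2: gm = mu * Cox * (W/L) * Vov
Step 3: gm = 494 * 4.256e-07 * 45.7 * 2.0 = 1.92e-02 S

1.92e-02


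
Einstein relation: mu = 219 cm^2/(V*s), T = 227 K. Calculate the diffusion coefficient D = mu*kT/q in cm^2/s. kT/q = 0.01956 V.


Step 1: D = mu * (kT/q)
Step 2: D = 219 * 0.01956
Step 3: D = 4.28 cm^2/s

4.28


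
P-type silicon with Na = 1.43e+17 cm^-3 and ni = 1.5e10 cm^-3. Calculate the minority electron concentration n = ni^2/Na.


Step 1: Majority hole concentration p ≈ Na = 1.43e+17 cm^-3
Step 2: n = ni^2 / Na = (1.5e10)^2 / 1.43e+17
Step 3: n = 1.57e+03 cm^-3

1.57e+03


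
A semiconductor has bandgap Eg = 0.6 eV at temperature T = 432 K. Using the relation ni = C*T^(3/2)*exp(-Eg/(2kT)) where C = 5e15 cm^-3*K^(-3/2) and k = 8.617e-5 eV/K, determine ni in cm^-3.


Step 1: Compute kT = 8.617e-5 * 432 = 0.03722544 eV
Step 2: Exponent = -Eg/(2kT) = -0.6/(2*0.03722544) = -8.05900
Step 3: T^(3/2) = 432^1.5 = 8978.95
Step 4: ni = 5e15 * 8978.95 * exp(-8.05900) = 1.42e+16 cm^-3

1.42e+16


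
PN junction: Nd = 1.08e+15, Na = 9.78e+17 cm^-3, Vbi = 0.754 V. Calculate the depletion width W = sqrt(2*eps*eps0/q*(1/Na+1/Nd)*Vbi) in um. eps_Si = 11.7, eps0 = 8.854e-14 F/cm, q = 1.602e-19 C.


Step 1: 1/Na + 1/Nd = 1/9.78e+17 + 1/1.08e+15 = 9.26948e-16
Step 2: 2*eps*eps0/q = 2*11.7*8.854e-14/1.602e-19 = 1.293281e+07
Step 3: W^2 = 1.293281e+07 * 9.26948e-16 * 0.754 = 9.03898e-09
Step 4: W = sqrt(9.03898e-09) = 9.507e-05 cm = 0.9507 um

0.9507


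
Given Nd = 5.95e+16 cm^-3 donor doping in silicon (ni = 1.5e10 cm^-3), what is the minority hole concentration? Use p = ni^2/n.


Step 1: Since Nd >> ni, n ≈ Nd = 5.95e+16 cm^-3
Step 2: p = ni^2 / n = (1.5e10)^2 / 5.95e+16
Step 3: p = 2.25e20 / 5.95e+16 = 3.78e+03 cm^-3

3.78e+03


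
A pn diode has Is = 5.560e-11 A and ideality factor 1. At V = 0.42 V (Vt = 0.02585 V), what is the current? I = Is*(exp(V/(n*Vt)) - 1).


Step 1: V/(n*Vt) = 0.42/(1*0.02585) = 16.2476
Step 2: exp(16.2476) = 1.1383e+07
Step 3: I = 5.560e-11 * (1.1383e+07 - 1) = 6.33e-04 A

6.33e-04


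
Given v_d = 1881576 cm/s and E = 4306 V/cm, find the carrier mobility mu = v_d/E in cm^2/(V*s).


Step 1: mu = v_d / E
Step 2: mu = 1881576 / 4306
Step 3: mu = 436.97 cm^2/(V*s)

436.97


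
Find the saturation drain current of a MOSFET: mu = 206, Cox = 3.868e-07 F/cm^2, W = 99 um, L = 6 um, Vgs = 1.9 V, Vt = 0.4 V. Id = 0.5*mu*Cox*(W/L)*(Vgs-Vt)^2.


Step 1: Overdrive voltage Vov = Vgs - Vt = 1.9 - 0.4 = 1.5 V
Step 2: W/L = 99/6 = 16.5
Step 3: Id = 0.5 * 206 * 3.868e-07 * 16.5 * 1.5^2
Step 4: Id = 1.48e-03 A

1.48e-03


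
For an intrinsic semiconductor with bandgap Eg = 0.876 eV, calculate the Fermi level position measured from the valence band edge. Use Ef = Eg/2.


Step 1: For an intrinsic semiconductor, the Fermi level sits at midgap.
Step 2: Ef = Eg / 2 = 0.876 / 2 = 0.438 eV

0.438


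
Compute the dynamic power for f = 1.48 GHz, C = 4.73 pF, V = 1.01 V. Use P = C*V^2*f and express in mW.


Step 1: V^2 = 1.01^2 = 1.0201 V^2
Step 2: P = C*V^2*f = 4.73e-12 F * 1.0201 * 1.48e9 Hz
Step 3: P = 7.14110804e-03 W
Step 4: P = 7.141 mW

7.141


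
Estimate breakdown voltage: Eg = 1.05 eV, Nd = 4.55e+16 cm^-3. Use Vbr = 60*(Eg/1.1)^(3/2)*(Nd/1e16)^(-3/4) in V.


Step 1: Eg/1.1 = 1.05/1.1 = 0.954545
Step 2: (Eg/1.1)^1.5 = 0.954545^1.5 = 0.932598
Step 3: (Nd/1e16)^(-0.75) = (4.55)^(-0.75) = 0.320990
Step 4: Vbr = 60 * 0.932598 * 0.320990 = 18.0 V

18.0


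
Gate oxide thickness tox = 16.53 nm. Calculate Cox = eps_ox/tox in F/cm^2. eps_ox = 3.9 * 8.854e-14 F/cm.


Step 1: eps_ox = 3.9 * 8.854e-14 = 3.45306e-13 F/cm
Step 2: tox in cm = 16.53 nm * 1e-7 = 1.6530e-06 cm
Step 3: Cox = 3.45306e-13 / 1.6530e-06 = 2.09e-07 F/cm^2

2.09e-07


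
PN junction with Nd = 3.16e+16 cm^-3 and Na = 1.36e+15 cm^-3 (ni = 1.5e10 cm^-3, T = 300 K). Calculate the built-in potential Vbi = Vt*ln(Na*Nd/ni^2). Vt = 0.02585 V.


Step 1: Compute Na*Nd/ni^2 = 1.36e+15 * 3.16e+16 / (1.5e10)^2 = 1.9100e+11
Step 2: ln(1.9100e+11) = 25.9755
Step 3: Vbi = 0.02585 * 25.9755 = 0.671 V

0.671


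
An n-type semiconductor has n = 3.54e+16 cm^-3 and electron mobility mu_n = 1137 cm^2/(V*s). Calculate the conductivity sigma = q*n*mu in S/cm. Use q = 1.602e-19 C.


Step 1: sigma = q * n * mu
Step 2: sigma = 1.602e-19 * 3.54e+16 * 1137
Step 3: sigma = 6.448e+00 S/cm

6.448e+00


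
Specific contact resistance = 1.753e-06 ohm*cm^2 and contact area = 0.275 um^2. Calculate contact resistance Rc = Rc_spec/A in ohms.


Step 1: Convert area to cm^2: 0.275 um^2 = 2.7500e-09 cm^2
Step 2: Rc = Rc_spec / A = 1.753e-06 / 2.7500e-09
Step 3: Rc = 6.37e+02 ohms

6.37e+02


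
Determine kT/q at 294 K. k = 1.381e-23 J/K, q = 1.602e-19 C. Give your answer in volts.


Step 1: kT = 1.381e-23 * 294 = 4.06014e-21 J
Step 2: Vt = kT/q = 4.06014e-21 / 1.602e-19
Step 3: Vt = 0.02534 V

0.02534


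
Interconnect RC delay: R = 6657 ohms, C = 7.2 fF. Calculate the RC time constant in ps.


Step 1: tau = R * C
Step 2: tau = 6657 * 7.2 fF = 6657 * 7.2e-15 F
Step 3: tau = 4.79304e-11 s = 47.9304 ps

47.9304


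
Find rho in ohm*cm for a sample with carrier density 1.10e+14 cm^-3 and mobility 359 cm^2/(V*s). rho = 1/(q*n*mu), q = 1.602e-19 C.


Step 1: sigma = q * n * mu = 1.602e-19 * 1.10e+14 * 359 = 6.32630e-03 S/cm
Step 2: rho = 1 / sigma = 1 / 6.32630e-03 = 158.1 ohm*cm

158.1


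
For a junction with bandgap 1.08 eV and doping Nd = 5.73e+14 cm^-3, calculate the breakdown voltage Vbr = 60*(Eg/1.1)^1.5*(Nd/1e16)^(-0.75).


Step 1: Eg/1.1 = 1.08/1.1 = 0.981818
Step 2: (Eg/1.1)^1.5 = 0.981818^1.5 = 0.972851
Step 3: (Nd/1e16)^(-0.75) = (0.0573)^(-0.75) = 8.538548
Step 4: Vbr = 60 * 0.972851 * 8.538548 = 498.4 V

498.4


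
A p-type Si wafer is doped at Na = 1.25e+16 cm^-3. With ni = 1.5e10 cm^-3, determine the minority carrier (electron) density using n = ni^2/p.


Step 1: Majority hole concentration p ≈ Na = 1.25e+16 cm^-3
Step 2: n = ni^2 / Na = (1.5e10)^2 / 1.25e+16
Step 3: n = 1.80e+04 cm^-3

1.80e+04


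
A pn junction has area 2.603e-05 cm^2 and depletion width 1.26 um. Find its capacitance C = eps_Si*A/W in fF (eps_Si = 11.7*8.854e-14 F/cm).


Step 1: eps_Si = 11.7 * 8.854e-14 = 1.035918e-12 F/cm
Step 2: W in cm = 1.26 * 1e-4 = 1.26e-04 cm
Step 3: C = 1.035918e-12 * 2.603e-05 / 1.26e-04 = 2.140075e-13 F
Step 4: C = 214.01 fF

214.01


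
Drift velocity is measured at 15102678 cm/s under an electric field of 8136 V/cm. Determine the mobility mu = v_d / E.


Step 1: mu = v_d / E
Step 2: mu = 15102678 / 8136
Step 3: mu = 1856.28 cm^2/(V*s)

1856.28


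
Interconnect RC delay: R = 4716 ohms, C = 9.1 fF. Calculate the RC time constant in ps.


Step 1: tau = R * C
Step 2: tau = 4716 * 9.1 fF = 4716 * 9.1e-15 F
Step 3: tau = 4.29156e-11 s = 42.9156 ps

42.9156


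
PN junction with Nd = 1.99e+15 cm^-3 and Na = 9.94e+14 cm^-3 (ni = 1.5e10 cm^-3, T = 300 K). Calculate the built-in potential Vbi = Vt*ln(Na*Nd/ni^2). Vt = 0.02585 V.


Step 1: Compute Na*Nd/ni^2 = 9.94e+14 * 1.99e+15 / (1.5e10)^2 = 8.7914e+09
Step 2: ln(8.7914e+09) = 22.8970
Step 3: Vbi = 0.02585 * 22.8970 = 0.592 V

0.592


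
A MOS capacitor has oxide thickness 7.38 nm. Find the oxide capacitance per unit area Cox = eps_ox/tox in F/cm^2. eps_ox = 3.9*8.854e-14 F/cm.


Step 1: eps_ox = 3.9 * 8.854e-14 = 3.45306e-13 F/cm
Step 2: tox in cm = 7.38 nm * 1e-7 = 7.3800e-07 cm
Step 3: Cox = 3.45306e-13 / 7.3800e-07 = 4.68e-07 F/cm^2

4.68e-07


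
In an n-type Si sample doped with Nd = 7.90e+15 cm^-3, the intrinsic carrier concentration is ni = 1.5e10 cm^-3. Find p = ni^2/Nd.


Step 1: Since Nd >> ni, n ≈ Nd = 7.90e+15 cm^-3
Step 2: p = ni^2 / n = (1.5e10)^2 / 7.90e+15
Step 3: p = 2.25e20 / 7.90e+15 = 2.85e+04 cm^-3

2.85e+04


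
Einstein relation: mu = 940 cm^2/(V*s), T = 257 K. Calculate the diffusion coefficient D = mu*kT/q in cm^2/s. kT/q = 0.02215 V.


Step 1: D = mu * (kT/q)
Step 2: D = 940 * 0.02215
Step 3: D = 20.82 cm^2/s

20.82


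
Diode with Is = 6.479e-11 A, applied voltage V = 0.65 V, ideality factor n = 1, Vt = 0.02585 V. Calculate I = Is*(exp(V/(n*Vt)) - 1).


Step 1: V/(n*Vt) = 0.65/(1*0.02585) = 25.1451
Step 2: exp(25.1451) = 8.3249e+10
Step 3: I = 6.479e-11 * (8.3249e+10 - 1) = 5.39e+00 A

5.39e+00


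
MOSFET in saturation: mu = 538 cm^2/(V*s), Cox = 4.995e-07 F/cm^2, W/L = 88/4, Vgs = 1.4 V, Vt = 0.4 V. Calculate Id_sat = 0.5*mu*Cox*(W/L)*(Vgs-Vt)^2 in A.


Step 1: Overdrive voltage Vov = Vgs - Vt = 1.4 - 0.4 = 1.0 V
Step 2: W/L = 88/4 = 22
Step 3: Id = 0.5 * 538 * 4.995e-07 * 22 * 1.0^2
Step 4: Id = 2.96e-03 A

2.96e-03


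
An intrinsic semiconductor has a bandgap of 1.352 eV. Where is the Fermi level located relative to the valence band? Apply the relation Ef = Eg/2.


Step 1: For an intrinsic semiconductor, the Fermi level sits at midgap.
Step 2: Ef = Eg / 2 = 1.352 / 2 = 0.676 eV

0.676


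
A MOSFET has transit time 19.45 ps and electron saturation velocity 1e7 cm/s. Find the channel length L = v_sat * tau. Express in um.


Step 1: tau in seconds = 19.45 ps * 1e-12 = 1.9450e-11 s
Step 2: L = v_sat * tau = 1e7 * 1.9450e-11 = 1.9450e-04 cm
Step 3: L in um = 1.9450e-04 * 1e4 = 1.945 um

1.945


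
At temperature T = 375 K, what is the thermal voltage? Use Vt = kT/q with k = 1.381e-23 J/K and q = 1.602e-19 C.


Step 1: kT = 1.381e-23 * 375 = 5.17875e-21 J
Step 2: Vt = kT/q = 5.17875e-21 / 1.602e-19
Step 3: Vt = 0.03233 V

0.03233


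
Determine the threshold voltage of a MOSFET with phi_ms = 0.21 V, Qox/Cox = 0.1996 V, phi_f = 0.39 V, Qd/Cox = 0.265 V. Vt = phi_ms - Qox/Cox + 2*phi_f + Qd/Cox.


Step 1: Vt = phi_ms - Qox/Cox + 2*phi_f + Qd/Cox
Step 2: Vt = 0.21 - 0.1996 + 2*0.39 + 0.265
Step 3: Vt = 0.21 - 0.1996 + 0.78 + 0.265
Step 4: Vt = 1.0554 V

1.0554


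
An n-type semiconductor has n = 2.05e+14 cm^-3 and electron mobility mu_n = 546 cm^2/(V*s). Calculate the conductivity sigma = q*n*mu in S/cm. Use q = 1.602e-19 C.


Step 1: sigma = q * n * mu
Step 2: sigma = 1.602e-19 * 2.05e+14 * 546
Step 3: sigma = 1.793e-02 S/cm

1.793e-02


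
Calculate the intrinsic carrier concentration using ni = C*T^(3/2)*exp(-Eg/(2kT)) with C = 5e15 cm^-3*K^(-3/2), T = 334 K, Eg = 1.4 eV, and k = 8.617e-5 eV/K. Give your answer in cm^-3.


Step 1: Compute kT = 8.617e-5 * 334 = 0.02878078 eV
Step 2: Exponent = -Eg/(2kT) = -1.4/(2*0.02878078) = -24.32179
Step 3: T^(3/2) = 334^1.5 = 6104.07
Step 4: ni = 5e15 * 6104.07 * exp(-24.32179) = 8.35e+08 cm^-3

8.35e+08


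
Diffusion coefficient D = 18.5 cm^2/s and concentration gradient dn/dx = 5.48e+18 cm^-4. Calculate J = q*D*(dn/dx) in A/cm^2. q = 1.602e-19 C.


Step 1: J = q * D * (dn/dx)
Step 2: J = 1.602e-19 * 18.5 * 5.48e+18
Step 3: J = 1.62e+01 A/cm^2

1.62e+01


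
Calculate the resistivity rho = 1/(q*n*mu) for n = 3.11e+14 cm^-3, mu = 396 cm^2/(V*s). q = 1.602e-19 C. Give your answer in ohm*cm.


Step 1: sigma = q * n * mu = 1.602e-19 * 3.11e+14 * 396 = 1.97296e-02 S/cm
Step 2: rho = 1 / sigma = 1 / 1.97296e-02 = 50.69 ohm*cm

50.69


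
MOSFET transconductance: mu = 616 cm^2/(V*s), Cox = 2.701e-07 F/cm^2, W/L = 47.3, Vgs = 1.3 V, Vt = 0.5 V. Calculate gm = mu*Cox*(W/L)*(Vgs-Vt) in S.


Step 1: Vov = Vgs - Vt = 1.3 - 0.5 = 0.8 V
Step 2: gm = mu * Cox * (W/L) * Vov
Step 3: gm = 616 * 2.701e-07 * 47.3 * 0.8 = 6.30e-03 S

6.30e-03


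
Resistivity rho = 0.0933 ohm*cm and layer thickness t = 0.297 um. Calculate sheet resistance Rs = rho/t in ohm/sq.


Step 1: Convert thickness to cm: t = 0.297 um = 2.9700e-05 cm
Step 2: Rs = rho / t = 0.0933 / 2.9700e-05
Step 3: Rs = 3141.4 ohm/sq

3141.4


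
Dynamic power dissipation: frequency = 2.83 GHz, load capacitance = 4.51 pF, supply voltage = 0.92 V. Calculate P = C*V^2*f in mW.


Step 1: V^2 = 0.92^2 = 0.8464 V^2
Step 2: P = C*V^2*f = 4.51e-12 F * 0.8464 * 2.83e9 Hz
Step 3: P = 1.080285712e-02 W
Step 4: P = 10.803 mW

10.803


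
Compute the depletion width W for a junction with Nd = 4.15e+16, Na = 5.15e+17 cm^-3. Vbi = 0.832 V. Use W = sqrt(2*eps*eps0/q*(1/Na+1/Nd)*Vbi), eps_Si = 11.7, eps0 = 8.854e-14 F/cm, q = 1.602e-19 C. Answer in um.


Step 1: 1/Na + 1/Nd = 1/5.15e+17 + 1/4.15e+16 = 2.60381e-17
Step 2: 2*eps*eps0/q = 2*11.7*8.854e-14/1.602e-19 = 1.293281e+07
Step 3: W^2 = 1.293281e+07 * 2.60381e-17 * 0.832 = 2.80173e-10
Step 4: W = sqrt(2.80173e-10) = 1.674e-05 cm = 0.1674 um

0.1674


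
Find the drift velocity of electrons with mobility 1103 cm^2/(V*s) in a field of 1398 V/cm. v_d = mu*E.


Step 1: v_d = mu * E
Step 2: v_d = 1103 * 1398 = 1541994
Step 3: v_d = 1.54e+06 cm/s

1.54e+06


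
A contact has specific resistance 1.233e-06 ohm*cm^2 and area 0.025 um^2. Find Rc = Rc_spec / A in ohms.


Step 1: Convert area to cm^2: 0.025 um^2 = 2.5000e-10 cm^2
Step 2: Rc = Rc_spec / A = 1.233e-06 / 2.5000e-10
Step 3: Rc = 4.93e+03 ohms

4.93e+03


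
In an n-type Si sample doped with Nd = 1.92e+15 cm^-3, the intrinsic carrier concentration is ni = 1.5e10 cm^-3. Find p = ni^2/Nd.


Step 1: Since Nd >> ni, n ≈ Nd = 1.92e+15 cm^-3
Step 2: p = ni^2 / n = (1.5e10)^2 / 1.92e+15
Step 3: p = 2.25e20 / 1.92e+15 = 1.17e+05 cm^-3

1.17e+05


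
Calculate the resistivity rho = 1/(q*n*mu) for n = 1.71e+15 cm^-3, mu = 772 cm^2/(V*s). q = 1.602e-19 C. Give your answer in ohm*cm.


Step 1: sigma = q * n * mu = 1.602e-19 * 1.71e+15 * 772 = 2.11483e-01 S/cm
Step 2: rho = 1 / sigma = 1 / 2.11483e-01 = 4.729 ohm*cm

4.729


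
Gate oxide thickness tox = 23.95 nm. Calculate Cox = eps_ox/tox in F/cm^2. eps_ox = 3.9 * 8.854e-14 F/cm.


Step 1: eps_ox = 3.9 * 8.854e-14 = 3.45306e-13 F/cm
Step 2: tox in cm = 23.95 nm * 1e-7 = 2.3950e-06 cm
Step 3: Cox = 3.45306e-13 / 2.3950e-06 = 1.44e-07 F/cm^2

1.44e-07


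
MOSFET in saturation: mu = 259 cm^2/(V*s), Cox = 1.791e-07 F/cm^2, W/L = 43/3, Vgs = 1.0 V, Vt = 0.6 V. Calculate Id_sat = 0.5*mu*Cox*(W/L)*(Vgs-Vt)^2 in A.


Step 1: Overdrive voltage Vov = Vgs - Vt = 1.0 - 0.6 = 0.4 V
Step 2: W/L = 43/3 = 14.3333
Step 3: Id = 0.5 * 259 * 1.791e-07 * 14.3333 * 0.4^2
Step 4: Id = 5.32e-05 A

5.32e-05


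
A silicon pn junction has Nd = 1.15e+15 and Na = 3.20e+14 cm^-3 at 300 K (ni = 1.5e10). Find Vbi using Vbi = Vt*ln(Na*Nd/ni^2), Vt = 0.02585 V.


Step 1: Compute Na*Nd/ni^2 = 3.20e+14 * 1.15e+15 / (1.5e10)^2 = 1.6356e+09
Step 2: ln(1.6356e+09) = 21.2153
Step 3: Vbi = 0.02585 * 21.2153 = 0.548 V

0.548


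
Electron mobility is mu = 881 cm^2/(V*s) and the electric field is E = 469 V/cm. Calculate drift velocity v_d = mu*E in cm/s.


Step 1: v_d = mu * E
Step 2: v_d = 881 * 469 = 413189
Step 3: v_d = 4.13e+05 cm/s

4.13e+05


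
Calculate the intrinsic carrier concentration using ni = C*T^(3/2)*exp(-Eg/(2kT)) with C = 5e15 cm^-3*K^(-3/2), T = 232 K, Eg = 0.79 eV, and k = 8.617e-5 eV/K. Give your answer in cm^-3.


Step 1: Compute kT = 8.617e-5 * 232 = 0.01999144 eV
Step 2: Exponent = -Eg/(2kT) = -0.79/(2*0.01999144) = -19.75846
Step 3: T^(3/2) = 232^1.5 = 3533.72
Step 4: ni = 5e15 * 3533.72 * exp(-19.75846) = 4.64e+10 cm^-3

4.64e+10


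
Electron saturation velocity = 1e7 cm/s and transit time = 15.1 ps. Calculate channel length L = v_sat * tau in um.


Step 1: tau in seconds = 15.1 ps * 1e-12 = 1.5100e-11 s
Step 2: L = v_sat * tau = 1e7 * 1.5100e-11 = 1.5100e-04 cm
Step 3: L in um = 1.5100e-04 * 1e4 = 1.51 um

1.51


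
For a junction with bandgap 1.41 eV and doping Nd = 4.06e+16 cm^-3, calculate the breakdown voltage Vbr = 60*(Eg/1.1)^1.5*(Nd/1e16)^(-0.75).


Step 1: Eg/1.1 = 1.41/1.1 = 1.281818
Step 2: (Eg/1.1)^1.5 = 1.281818^1.5 = 1.451241
Step 3: (Nd/1e16)^(-0.75) = (4.06)^(-0.75) = 0.349627
Step 4: Vbr = 60 * 1.451241 * 0.349627 = 30.4 V

30.4


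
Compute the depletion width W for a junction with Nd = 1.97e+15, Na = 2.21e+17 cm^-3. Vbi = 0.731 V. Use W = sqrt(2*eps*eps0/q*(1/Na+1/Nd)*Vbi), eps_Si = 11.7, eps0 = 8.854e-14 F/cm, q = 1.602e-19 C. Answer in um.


Step 1: 1/Na + 1/Nd = 1/2.21e+17 + 1/1.97e+15 = 5.12139e-16
Step 2: 2*eps*eps0/q = 2*11.7*8.854e-14/1.602e-19 = 1.293281e+07
Step 3: W^2 = 1.293281e+07 * 5.12139e-16 * 0.731 = 4.84170e-09
Step 4: W = sqrt(4.84170e-09) = 6.958e-05 cm = 0.6958 um

0.6958


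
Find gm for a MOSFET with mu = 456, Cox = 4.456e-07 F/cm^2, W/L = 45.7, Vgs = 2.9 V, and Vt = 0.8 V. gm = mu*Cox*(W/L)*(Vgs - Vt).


Step 1: Vov = Vgs - Vt = 2.9 - 0.8 = 2.1 V
Step 2: gm = mu * Cox * (W/L) * Vov
Step 3: gm = 456 * 4.456e-07 * 45.7 * 2.1 = 1.95e-02 S

1.95e-02


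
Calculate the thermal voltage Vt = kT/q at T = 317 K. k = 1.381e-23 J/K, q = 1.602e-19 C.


Step 1: kT = 1.381e-23 * 317 = 4.37777e-21 J
Step 2: Vt = kT/q = 4.37777e-21 / 1.602e-19
Step 3: Vt = 0.02733 V

0.02733


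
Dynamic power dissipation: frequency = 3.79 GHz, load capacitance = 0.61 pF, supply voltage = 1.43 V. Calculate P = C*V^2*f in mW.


Step 1: V^2 = 1.43^2 = 2.0449 V^2
Step 2: P = C*V^2*f = 0.61e-12 F * 2.0449 * 3.79e9 Hz
Step 3: P = 4.72760431e-03 W
Step 4: P = 4.728 mW

4.728


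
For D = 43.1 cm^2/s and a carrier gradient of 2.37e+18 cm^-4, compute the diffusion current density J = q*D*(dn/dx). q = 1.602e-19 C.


Step 1: J = q * D * (dn/dx)
Step 2: J = 1.602e-19 * 43.1 * 2.37e+18
Step 3: J = 1.64e+01 A/cm^2

1.64e+01


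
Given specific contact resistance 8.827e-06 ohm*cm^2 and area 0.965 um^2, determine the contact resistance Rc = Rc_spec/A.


Step 1: Convert area to cm^2: 0.965 um^2 = 9.6500e-09 cm^2
Step 2: Rc = Rc_spec / A = 8.827e-06 / 9.6500e-09
Step 3: Rc = 9.15e+02 ohms

9.15e+02


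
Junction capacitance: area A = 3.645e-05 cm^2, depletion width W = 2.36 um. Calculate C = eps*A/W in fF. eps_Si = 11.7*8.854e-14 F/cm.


Step 1: eps_Si = 11.7 * 8.854e-14 = 1.035918e-12 F/cm
Step 2: W in cm = 2.36 * 1e-4 = 2.36e-04 cm
Step 3: C = 1.035918e-12 * 3.645e-05 / 2.36e-04 = 1.599967e-13 F
Step 4: C = 160.0 fF

160.0


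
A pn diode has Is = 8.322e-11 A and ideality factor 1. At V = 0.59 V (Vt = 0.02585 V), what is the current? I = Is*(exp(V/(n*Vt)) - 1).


Step 1: V/(n*Vt) = 0.59/(1*0.02585) = 22.8240
Step 2: exp(22.8240) = 8.1722e+09
Step 3: I = 8.322e-11 * (8.1722e+09 - 1) = 6.80e-01 A

6.80e-01


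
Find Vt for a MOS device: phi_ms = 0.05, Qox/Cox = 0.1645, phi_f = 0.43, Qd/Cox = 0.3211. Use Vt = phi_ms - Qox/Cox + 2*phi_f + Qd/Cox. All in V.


Step 1: Vt = phi_ms - Qox/Cox + 2*phi_f + Qd/Cox
Step 2: Vt = 0.05 - 0.1645 + 2*0.43 + 0.3211
Step 3: Vt = 0.05 - 0.1645 + 0.86 + 0.3211
Step 4: Vt = 1.0666 V

1.0666


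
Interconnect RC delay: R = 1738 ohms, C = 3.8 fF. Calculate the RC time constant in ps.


Step 1: tau = R * C
Step 2: tau = 1738 * 3.8 fF = 1738 * 3.8e-15 F
Step 3: tau = 6.6044e-12 s = 6.6044 ps

6.6044


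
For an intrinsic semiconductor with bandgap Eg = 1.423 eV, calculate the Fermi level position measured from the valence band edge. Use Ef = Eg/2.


Step 1: For an intrinsic semiconductor, the Fermi level sits at midgap.
Step 2: Ef = Eg / 2 = 1.423 / 2 = 0.7115 eV

0.7115


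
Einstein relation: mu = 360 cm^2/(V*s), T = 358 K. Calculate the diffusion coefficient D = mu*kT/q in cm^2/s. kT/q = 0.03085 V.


Step 1: D = mu * (kT/q)
Step 2: D = 360 * 0.03085
Step 3: D = 11.11 cm^2/s

11.11


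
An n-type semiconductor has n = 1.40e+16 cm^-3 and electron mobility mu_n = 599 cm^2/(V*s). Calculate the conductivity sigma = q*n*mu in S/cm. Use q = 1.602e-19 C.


Step 1: sigma = q * n * mu
Step 2: sigma = 1.602e-19 * 1.40e+16 * 599
Step 3: sigma = 1.343e+00 S/cm

1.343e+00


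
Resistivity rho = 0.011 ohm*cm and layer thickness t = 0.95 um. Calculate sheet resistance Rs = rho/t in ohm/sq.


Step 1: Convert thickness to cm: t = 0.95 um = 9.5000e-05 cm
Step 2: Rs = rho / t = 0.011 / 9.5000e-05
Step 3: Rs = 115.8 ohm/sq

115.8


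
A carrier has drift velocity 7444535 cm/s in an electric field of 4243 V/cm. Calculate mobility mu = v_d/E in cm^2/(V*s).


Step 1: mu = v_d / E
Step 2: mu = 7444535 / 4243
Step 3: mu = 1754.55 cm^2/(V*s)

1754.55


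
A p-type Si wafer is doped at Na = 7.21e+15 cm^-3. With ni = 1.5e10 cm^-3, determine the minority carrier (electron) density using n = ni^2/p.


Step 1: Majority hole concentration p ≈ Na = 7.21e+15 cm^-3
Step 2: n = ni^2 / Na = (1.5e10)^2 / 7.21e+15
Step 3: n = 3.12e+04 cm^-3

3.12e+04


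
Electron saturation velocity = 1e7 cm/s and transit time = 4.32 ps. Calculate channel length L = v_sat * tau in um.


Step 1: tau in seconds = 4.32 ps * 1e-12 = 4.3200e-12 s
Step 2: L = v_sat * tau = 1e7 * 4.3200e-12 = 4.3200e-05 cm
Step 3: L in um = 4.3200e-05 * 1e4 = 0.432 um

0.432


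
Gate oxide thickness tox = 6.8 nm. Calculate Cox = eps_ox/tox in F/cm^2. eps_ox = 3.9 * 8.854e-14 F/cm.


Step 1: eps_ox = 3.9 * 8.854e-14 = 3.45306e-13 F/cm
Step 2: tox in cm = 6.8 nm * 1e-7 = 6.8000e-07 cm
Step 3: Cox = 3.45306e-13 / 6.8000e-07 = 5.08e-07 F/cm^2

5.08e-07


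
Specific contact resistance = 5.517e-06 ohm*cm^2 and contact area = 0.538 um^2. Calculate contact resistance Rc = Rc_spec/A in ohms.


Step 1: Convert area to cm^2: 0.538 um^2 = 5.3800e-09 cm^2
Step 2: Rc = Rc_spec / A = 5.517e-06 / 5.3800e-09
Step 3: Rc = 1.03e+03 ohms

1.03e+03
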